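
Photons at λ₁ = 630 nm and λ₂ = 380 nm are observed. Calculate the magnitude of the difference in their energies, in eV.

1.29 eV

Using E = hc/λ: E₁ = 3.153e-19 J, E₂ = 5.227e-19 J.
|ΔE| = |3.153e-19 − 5.227e-19| = 2.07e-19 J = 1.29 eV.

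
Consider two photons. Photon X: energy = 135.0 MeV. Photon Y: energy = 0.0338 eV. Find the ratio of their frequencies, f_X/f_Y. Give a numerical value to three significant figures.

3.99 × 10^9

f_X = 3.264 × 10^22 Hz (from energy = 135.0 MeV, via f = E/h).
f_Y = 8.173 × 10^12 Hz (from energy = 0.0338 eV, via f = E/h).
Ratio = 3.264 × 10^22 / 8.173 × 10^12 = 3.99 × 10^9.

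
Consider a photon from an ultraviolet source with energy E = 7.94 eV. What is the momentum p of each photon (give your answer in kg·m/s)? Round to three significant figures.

Take c = 2.99792458e8 m/s, 1 eV = 1.602176634e-19 J.
First convert: E = 7.94 eV = 1.2721e-18 J.
Since p = E/c for a photon, p = 4.243e-27 kg·m/s.
So p ≈ 4.24e-27 kg·m/s.

4.24e-27 kg·m/s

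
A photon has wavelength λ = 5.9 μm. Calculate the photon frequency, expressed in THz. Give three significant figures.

50.8 THz

Take c = 2.99792458e8 m/s.
In SI units: λ = 5.9 μm = 5.9e-6 m.
Apply f = c/λ: f = 5.081e13 Hz.
Converting to THz: f = 50.81 THz ≈ 50.8 THz.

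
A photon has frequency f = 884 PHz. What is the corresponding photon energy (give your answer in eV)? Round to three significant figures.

Take h = 6.62607015e-34 J·s, 1 eV = 1.602176634e-19 J.
In SI units: f = 884 PHz = 8.84e17 Hz.
Since E = hf for a photon, E = 5.857e-16 J.
Converting to eV: E = 3656 eV ≈ 3660 eV.

3660 eV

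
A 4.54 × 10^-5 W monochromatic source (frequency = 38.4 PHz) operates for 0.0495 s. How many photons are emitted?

Total energy: E_total = P·t = 4.54 × 10^-5 × 0.0495 = 2.247 × 10^-6 J.
Per-photon energy: E = 2.544 × 10^-17 J.
N = E_total / E_photon = 8.83 × 10^10.

8.83 × 10^10 photons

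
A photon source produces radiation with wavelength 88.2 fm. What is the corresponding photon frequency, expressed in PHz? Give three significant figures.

3.40 × 10^6 PHz

(c = 2.99792458 × 10^8 m/s.)
Convert to SI: λ = 88.2 fm = 8.82 × 10^-14 m.
Apply f = c/λ: f = 3.399 × 10^21 Hz.
Converting to PHz: f = 3.399 × 10^6 PHz ≈ 3.40 × 10^6 PHz.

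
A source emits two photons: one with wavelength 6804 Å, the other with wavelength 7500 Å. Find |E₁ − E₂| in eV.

Using E = hc/λ: E₁ = 2.9195 × 10^-19 J, E₂ = 2.6486 × 10^-19 J.
|ΔE| = |2.9195 × 10^-19 − 2.6486 × 10^-19| = 2.71 × 10^-20 J = 0.169 eV.

0.169 eV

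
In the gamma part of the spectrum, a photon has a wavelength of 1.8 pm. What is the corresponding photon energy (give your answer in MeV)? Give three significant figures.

0.689 MeV

In SI units: λ = 1.8 pm = 1.8 × 10^-12 m.
Since E = hc/λ for a photon, E = 1.104 × 10^-13 J.
Converting to MeV: E = 0.6888 MeV ≈ 0.689 MeV.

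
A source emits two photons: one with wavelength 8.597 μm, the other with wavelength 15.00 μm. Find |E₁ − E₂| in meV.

Using E = hc/λ: E₁ = 2.3106 × 10^-20 J, E₂ = 1.3243 × 10^-20 J.
|ΔE| = |2.3106 × 10^-20 − 1.3243 × 10^-20| = 9.86 × 10^-21 J = 61.6 meV.

61.6 meV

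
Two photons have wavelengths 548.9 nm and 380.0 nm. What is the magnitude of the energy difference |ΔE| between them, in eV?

1.00 eV

Using E = hc/λ: E₁ = 3.6190·10^-19 J, E₂ = 5.2275·10^-19 J.
|ΔE| = |3.6190·10^-19 − 5.2275·10^-19| = 1.61·10^-19 J = 1.00 eV.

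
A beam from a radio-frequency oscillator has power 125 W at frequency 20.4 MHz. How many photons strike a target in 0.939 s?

Total energy: E_total = P·t = 125 × 0.939 = 117.4 J.
Per-photon energy: E = 1.352e-26 J.
N = E_total / E_photon = 8.68e27.

8.68e27 photons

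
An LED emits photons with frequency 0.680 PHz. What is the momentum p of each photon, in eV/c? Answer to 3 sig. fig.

2.81 eV/c

In SI units: f = 0.680 PHz = 6.80 × 10^14 Hz.
For a photon p = hf/c, so p = 1.503 × 10^-27 kg·m/s.
Converting to eV/c: p = 2.812 eV/c ≈ 2.81 eV/c.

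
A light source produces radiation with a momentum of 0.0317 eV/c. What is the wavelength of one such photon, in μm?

39.1 μm

(h = 6.62607015 × 10^-34 J·s, c = 2.99792458 × 10^8 m/s, 1 eV = 1.602176634 × 10^-19 J.)
First convert: p = 0.0317 eV/c = 1.6941 × 10^-29 kg·m/s.
Since λ = h/p for a photon, λ = 3.911 × 10^-5 m.
Converting to μm: λ = 39.11 μm ≈ 39.1 μm.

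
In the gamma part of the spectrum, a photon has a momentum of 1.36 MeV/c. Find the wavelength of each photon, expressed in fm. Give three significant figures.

Convert to SI: p = 1.36 MeV/c = 7.2682e-22 kg·m/s.
Since λ = h/p for a photon, λ = 9.116e-13 m.
Converting to fm: λ = 911.6 fm ≈ 912 fm.

912 fm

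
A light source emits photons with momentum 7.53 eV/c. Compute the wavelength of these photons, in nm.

First convert: p = 7.53 eV/c = 4.0242·10^-27 kg·m/s.
For a photon λ = h/p, so λ = 1.647·10^-7 m.
Converting to nm: λ = 164.7 nm ≈ 165 nm.

165 nm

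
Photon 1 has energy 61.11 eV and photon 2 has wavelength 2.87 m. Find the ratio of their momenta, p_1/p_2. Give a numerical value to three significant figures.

1.41e8

p_1 = 3.266e-26 kg·m/s (from energy = 61.11 eV, via p = E/c).
p_2 = 2.309e-34 kg·m/s (from wavelength = 2.87 m, via p = h/λ).
Ratio = 3.266e-26 / 2.309e-34 = 1.41e8.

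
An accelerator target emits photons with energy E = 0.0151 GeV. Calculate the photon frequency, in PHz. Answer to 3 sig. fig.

3.65e6 PHz

First convert: E = 0.0151 GeV = 2.4193e-12 J.
For a photon f = E/h, so f = 3.651e21 Hz.
Converting to PHz: f = 3.651e6 PHz ≈ 3.65e6 PHz.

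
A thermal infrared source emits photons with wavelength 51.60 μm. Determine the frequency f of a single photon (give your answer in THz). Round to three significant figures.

Take c = 2.99792458e8 m/s.
In SI units: λ = 51.60 μm = 5.160e-5 m.
Since f = c/λ for a photon, f = 5.810e12 Hz.
Converting to THz: f = 5.810 THz ≈ 5.81 THz.

5.81 THz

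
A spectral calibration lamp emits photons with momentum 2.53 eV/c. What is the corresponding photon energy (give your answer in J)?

4.05 × 10^-19 J

First convert: p = 2.53 eV/c = 1.3521 × 10^-27 kg·m/s.
Since E = pc for a photon, E = 4.054 × 10^-19 J.
So E ≈ 4.05 × 10^-19 J.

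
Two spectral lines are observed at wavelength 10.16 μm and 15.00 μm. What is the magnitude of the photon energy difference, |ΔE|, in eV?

Using E = hc/λ: E₁ = 1.9552 × 10^-20 J, E₂ = 1.3243 × 10^-20 J.
|ΔE| = |1.9552 × 10^-20 − 1.3243 × 10^-20| = 6.31 × 10^-21 J = 0.0394 eV.

0.0394 eV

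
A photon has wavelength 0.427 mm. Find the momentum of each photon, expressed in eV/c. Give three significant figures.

Convert to SI: λ = 0.427 mm = 4.27e-4 m.
Since p = h/λ for a photon, p = 1.552e-30 kg·m/s.
Converting to eV/c: p = 0.002904 eV/c ≈ 2.90e-3 eV/c.

2.90e-3 eV/c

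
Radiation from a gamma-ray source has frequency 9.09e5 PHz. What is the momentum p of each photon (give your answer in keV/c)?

(h = 6.62607015e-34 J·s, c = 2.99792458e8 m/s, 1 eV = 1.602176634e-19 J.)
In SI units: f = 9.09e5 PHz = 9.09e20 Hz.
Apply p = hf/c: p = 2.009e-21 kg·m/s.
Converting to keV/c: p = 3759 keV/c ≈ 3760 keV/c.

3760 keV/c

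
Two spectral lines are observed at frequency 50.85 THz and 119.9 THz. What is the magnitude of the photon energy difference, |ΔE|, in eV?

0.286 eV

Using E = hf: E₁ = 3.3694e-20 J, E₂ = 7.9447e-20 J.
|ΔE| = |3.3694e-20 − 7.9447e-20| = 4.58e-20 J = 0.286 eV.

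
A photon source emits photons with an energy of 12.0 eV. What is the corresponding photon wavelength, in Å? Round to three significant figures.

Use h = 6.62607015e-34 J·s, c = 2.99792458e8 m/s, 1 eV = 1.602176634e-19 J.
Convert to SI: E = 12.0 eV = 1.9226e-18 J.
Apply λ = hc/E: λ = 1.033e-7 m.
Converting to Å: λ = 1033 Å ≈ 1030 Å.

1030 Å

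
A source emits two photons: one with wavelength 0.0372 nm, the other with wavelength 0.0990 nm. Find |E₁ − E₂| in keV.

20.8 keV

Using E = hc/λ: E₁ = 5.340e-15 J, E₂ = 2.007e-15 J.
|ΔE| = |5.340e-15 − 2.007e-15| = 3.33e-15 J = 20.8 keV.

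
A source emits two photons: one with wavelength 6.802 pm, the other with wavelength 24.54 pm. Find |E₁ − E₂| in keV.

132 keV

Using E = hc/λ: E₁ = 2.9204·10^-14 J, E₂ = 8.0947·10^-15 J.
|ΔE| = |2.9204·10^-14 − 8.0947·10^-15| = 2.11·10^-14 J = 132 keV.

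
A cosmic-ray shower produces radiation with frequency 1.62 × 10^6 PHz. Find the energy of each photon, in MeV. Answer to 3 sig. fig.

6.70 MeV

Convert to SI: f = 1.62 × 10^6 PHz = 1.62 × 10^21 Hz.
Apply E = hf: E = 1.073 × 10^-12 J.
Converting to MeV: E = 6.700 MeV ≈ 6.70 MeV.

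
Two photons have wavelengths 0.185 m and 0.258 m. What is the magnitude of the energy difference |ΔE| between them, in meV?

Using E = hc/λ: E₁ = 1.074 × 10^-24 J, E₂ = 7.699 × 10^-25 J.
|ΔE| = |1.074 × 10^-24 − 7.699 × 10^-25| = 3.04 × 10^-25 J = 1.90 × 10^-3 meV.

1.90 × 10^-3 meV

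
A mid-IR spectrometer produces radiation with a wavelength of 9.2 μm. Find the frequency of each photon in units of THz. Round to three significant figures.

32.6 THz

(c = 2.99792458e8 m/s.)
Convert to SI: λ = 9.2 μm = 9.2e-6 m.
For a photon f = c/λ, so f = 3.259e13 Hz.
Converting to THz: f = 32.59 THz ≈ 32.6 THz.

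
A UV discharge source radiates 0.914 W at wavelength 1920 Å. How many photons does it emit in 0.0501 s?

4.43 × 10^16 photons

Total energy: E_total = P·t = 0.914 × 0.0501 = 0.04579 J.
Per-photon energy: E = 1.035 × 10^-18 J.
N = E_total / E_photon = 4.43 × 10^16.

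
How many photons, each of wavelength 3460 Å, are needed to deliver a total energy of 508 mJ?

Per-photon energy: E = 5.741·10^-19 J (from wavelength = 3460 Å).
N = E_total / E_photon = 0.508 J / 5.741·10^-19 J = 8.85·10^17.

8.85·10^17 photons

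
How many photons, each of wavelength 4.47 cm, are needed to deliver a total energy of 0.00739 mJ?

1.66e18 photons

Per-photon energy: E = 4.444e-24 J (from wavelength = 4.47 cm).
N = E_total / E_photon = 7.39e-6 J / 4.444e-24 J = 1.66e18.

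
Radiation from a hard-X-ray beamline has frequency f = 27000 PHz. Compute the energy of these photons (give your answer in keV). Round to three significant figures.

112 keV

Take h = 6.62607015 × 10^-34 J·s, 1 eV = 1.602176634 × 10^-19 J.
First convert: f = 27000 PHz = 2.70 × 10^19 Hz.
Since E = hf for a photon, E = 1.789 × 10^-14 J.
Converting to keV: E = 111.7 keV ≈ 112 keV.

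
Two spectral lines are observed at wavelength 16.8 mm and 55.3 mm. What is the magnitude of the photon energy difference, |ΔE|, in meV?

Using E = hc/λ: E₁ = 1.182e-23 J, E₂ = 3.592e-24 J.
|ΔE| = |1.182e-23 − 3.592e-24| = 8.23e-24 J = 0.0514 meV.

0.0514 meV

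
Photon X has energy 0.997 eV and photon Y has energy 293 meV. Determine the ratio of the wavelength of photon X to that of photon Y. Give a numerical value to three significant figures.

0.294

λ_X = 1.244e-6 m (from energy = 0.997 eV, via λ = hc/E).
λ_Y = 4.232e-6 m (from energy = 293 meV, via λ = hc/E).
Ratio = 1.244e-6 / 4.232e-6 = 0.294.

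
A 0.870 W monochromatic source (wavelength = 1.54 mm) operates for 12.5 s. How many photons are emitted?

8.43e22 photons

Total energy: E_total = P·t = 0.870 × 12.5 = 10.88 J.
Per-photon energy: E = 1.290e-22 J.
N = E_total / E_photon = 8.43e22.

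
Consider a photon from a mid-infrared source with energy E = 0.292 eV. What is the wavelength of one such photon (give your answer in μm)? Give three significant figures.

4.25 μm

(h = 6.62607015 × 10^-34 J·s, c = 2.99792458 × 10^8 m/s, 1 eV = 1.602176634 × 10^-19 J.)
In SI units: E = 0.292 eV = 4.6784 × 10^-20 J.
Apply λ = hc/E: λ = 4.246 × 10^-6 m.
Converting to μm: λ = 4.246 μm ≈ 4.25 μm.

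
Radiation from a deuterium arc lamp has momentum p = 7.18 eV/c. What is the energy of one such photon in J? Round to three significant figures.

1.15 × 10^-18 J

In SI units: p = 7.18 eV/c = 3.8372 × 10^-27 kg·m/s.
Apply E = pc: E = 1.150 × 10^-18 J.
So E ≈ 1.15 × 10^-18 J.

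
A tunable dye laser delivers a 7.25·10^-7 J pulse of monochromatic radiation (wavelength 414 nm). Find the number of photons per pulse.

1.51·10^12 photons

Per-photon energy: E = 4.798·10^-19 J (from wavelength = 414 nm).
N = E_total / E_photon = 7.25·10^-7 J / 4.798·10^-19 J = 1.51·10^12.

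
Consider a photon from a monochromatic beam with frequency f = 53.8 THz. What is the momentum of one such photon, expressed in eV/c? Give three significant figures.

0.222 eV/c

Use h = 6.62607015 × 10^-34 J·s, c = 2.99792458 × 10^8 m/s, 1 eV = 1.602176634 × 10^-19 J.
In SI units: f = 53.8 THz = 5.38 × 10^13 Hz.
The photon relation is p = hf/c, giving p = 1.189 × 10^-28 kg·m/s.
Converting to eV/c: p = 0.2225 eV/c ≈ 0.222 eV/c.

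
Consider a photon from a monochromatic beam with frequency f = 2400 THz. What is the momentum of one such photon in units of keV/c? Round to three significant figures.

Take h = 6.62607015 × 10^-34 J·s, c = 2.99792458 × 10^8 m/s, 1 eV = 1.602176634 × 10^-19 J.
In SI units: f = 2400 THz = 2.4 × 10^15 Hz.
Since p = hf/c for a photon, p = 5.305 × 10^-27 kg·m/s.
Converting to keV/c: p = 0.009926 keV/c ≈ 9.93 × 10^-3 keV/c.

9.93 × 10^-3 keV/c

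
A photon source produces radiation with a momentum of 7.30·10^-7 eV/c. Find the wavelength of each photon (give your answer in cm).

170 cm

(h = 6.62607015·10^-34 J·s, c = 2.99792458·10^8 m/s, 1 eV = 1.602176634·10^-19 J.)
In SI units: p = 7.30·10^-7 eV/c = 3.9013·10^-34 kg·m/s.
Apply λ = h/p: λ = 1.698 m.
Converting to cm: λ = 169.8 cm ≈ 170 cm.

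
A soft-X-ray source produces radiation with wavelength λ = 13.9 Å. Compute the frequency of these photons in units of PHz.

216 PHz

Use c = 2.99792458e8 m/s.
First convert: λ = 13.9 Å = 1.39e-9 m.
The photon relation is f = c/λ, giving f = 2.157e17 Hz.
Converting to PHz: f = 215.7 PHz ≈ 216 PHz.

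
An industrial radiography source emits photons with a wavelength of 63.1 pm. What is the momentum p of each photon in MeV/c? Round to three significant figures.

Use h = 6.62607015e-34 J·s, c = 2.99792458e8 m/s, 1 eV = 1.602176634e-19 J.
First convert: λ = 63.1 pm = 6.31e-11 m.
Apply p = h/λ: p = 1.050e-23 kg·m/s.
Converting to MeV/c: p = 0.01965 MeV/c ≈ 0.0196 MeV/c.

0.0196 MeV/c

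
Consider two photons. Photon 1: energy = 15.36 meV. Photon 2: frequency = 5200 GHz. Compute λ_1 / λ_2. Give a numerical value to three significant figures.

λ_1 = 8.072·10^-5 m (from energy = 15.36 meV, via λ = hc/E).
λ_2 = 5.765·10^-5 m (from frequency = 5200 GHz, via λ = c/f).
Ratio = 8.072·10^-5 / 5.765·10^-5 = 1.40.

1.40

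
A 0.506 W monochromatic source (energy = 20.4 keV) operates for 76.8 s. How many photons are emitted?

1.19e16 photons

Total energy: E_total = P·t = 0.506 × 76.8 = 38.86 J.
Per-photon energy: E = 3.268e-15 J.
N = E_total / E_photon = 1.19e16.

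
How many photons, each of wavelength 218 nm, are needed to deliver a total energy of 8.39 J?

9.21e18 photons

Per-photon energy: E = 9.112e-19 J (from wavelength = 218 nm).
N = E_total / E_photon = 8.39 J / 9.112e-19 J = 9.21e18.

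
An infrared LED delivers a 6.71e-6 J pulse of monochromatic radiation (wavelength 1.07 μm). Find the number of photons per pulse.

Per-photon energy: E = 1.856e-19 J (from wavelength = 1.07 μm).
N = E_total / E_photon = 6.71e-6 J / 1.856e-19 J = 3.61e13.

3.61e13 photons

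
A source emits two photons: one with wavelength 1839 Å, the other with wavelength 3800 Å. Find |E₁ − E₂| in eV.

Using E = hc/λ: E₁ = 1.0802e-18 J, E₂ = 5.2275e-19 J.
|ΔE| = |1.0802e-18 − 5.2275e-19| = 5.57e-19 J = 3.48 eV.

3.48 eV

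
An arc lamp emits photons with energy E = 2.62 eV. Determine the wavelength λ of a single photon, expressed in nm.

473 nm

(h = 6.62607015 × 10^-34 J·s, c = 2.99792458 × 10^8 m/s, 1 eV = 1.602176634 × 10^-19 J.)
First convert: E = 2.62 eV = 4.1977 × 10^-19 J.
The photon relation is λ = hc/E, giving λ = 4.732 × 10^-7 m.
Converting to nm: λ = 473.2 nm ≈ 473 nm.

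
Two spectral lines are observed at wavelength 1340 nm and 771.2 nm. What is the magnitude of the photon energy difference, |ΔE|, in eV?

Using E = hc/λ: E₁ = 1.4824 × 10^-19 J, E₂ = 2.5758 × 10^-19 J.
|ΔE| = |1.4824 × 10^-19 − 2.5758 × 10^-19| = 1.09 × 10^-19 J = 0.682 eV.

0.682 eV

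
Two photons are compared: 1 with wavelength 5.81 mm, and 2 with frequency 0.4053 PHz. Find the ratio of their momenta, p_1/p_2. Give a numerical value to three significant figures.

p_1 = 1.140e-31 kg·m/s (from wavelength = 5.81 mm, via p = h/λ).
p_2 = 8.958e-28 kg·m/s (from frequency = 0.4053 PHz, via p = hf/c).
Ratio = 1.140e-31 / 8.958e-28 = 1.27e-4.

1.27e-4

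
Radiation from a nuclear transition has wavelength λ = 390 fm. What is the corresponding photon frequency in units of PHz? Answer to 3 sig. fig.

7.69e5 PHz

In SI units: λ = 390 fm = 3.9e-13 m.
Since f = c/λ for a photon, f = 7.687e20 Hz.
Converting to PHz: f = 768700 PHz ≈ 7.69e5 PHz.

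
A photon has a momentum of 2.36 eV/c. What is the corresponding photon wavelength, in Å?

First convert: p = 2.36 eV/c = 1.2613e-27 kg·m/s.
For a photon λ = h/p, so λ = 5.254e-7 m.
Converting to Å: λ = 5254 Å ≈ 5250 Å.

5250 Å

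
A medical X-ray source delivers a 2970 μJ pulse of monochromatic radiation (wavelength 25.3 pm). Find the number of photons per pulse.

3.78e11 photons

Per-photon energy: E = 7.852e-15 J (from wavelength = 25.3 pm).
N = E_total / E_photon = 0.00297 J / 7.852e-15 J = 3.78e11.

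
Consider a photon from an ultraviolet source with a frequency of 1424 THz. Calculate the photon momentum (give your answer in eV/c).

5.89 eV/c

Convert to SI: f = 1424 THz = 1.424 × 10^15 Hz.
Apply p = hf/c: p = 3.147 × 10^-27 kg·m/s.
Converting to eV/c: p = 5.889 eV/c ≈ 5.89 eV/c.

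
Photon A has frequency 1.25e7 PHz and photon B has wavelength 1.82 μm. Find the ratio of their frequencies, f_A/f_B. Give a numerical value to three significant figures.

7.59e7

f_A = 1.250e22 Hz (from frequency = 1.25e7 PHz, via f given directly).
f_B = 1.647e14 Hz (from wavelength = 1.82 μm, via f = c/λ).
Ratio = 1.250e22 / 1.647e14 = 7.59e7.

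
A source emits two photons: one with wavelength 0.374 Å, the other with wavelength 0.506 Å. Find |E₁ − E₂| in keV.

Using E = hc/λ: E₁ = 5.311·10^-15 J, E₂ = 3.926·10^-15 J.
|ΔE| = |5.311·10^-15 − 3.926·10^-15| = 1.39·10^-15 J = 8.65 keV.

8.65 keV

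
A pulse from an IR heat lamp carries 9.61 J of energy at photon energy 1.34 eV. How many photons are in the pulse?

4.48 × 10^19 photons

Per-photon energy: E = 2.147 × 10^-19 J (from energy = 1.34 eV).
N = E_total / E_photon = 9.61 J / 2.147 × 10^-19 J = 4.48 × 10^19.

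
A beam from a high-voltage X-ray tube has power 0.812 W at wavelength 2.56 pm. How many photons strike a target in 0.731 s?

7.65e12 photons

Total energy: E_total = P·t = 0.812 × 0.731 = 0.5936 J.
Per-photon energy: E = 7.760e-14 J.
N = E_total / E_photon = 7.65e12.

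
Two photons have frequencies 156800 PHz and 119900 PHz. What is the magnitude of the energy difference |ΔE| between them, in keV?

153 keV

Using E = hf: E₁ = 1.0390e-13 J, E₂ = 7.9447e-14 J.
|ΔE| = |1.0390e-13 − 7.9447e-14| = 2.45e-14 J = 153 keV.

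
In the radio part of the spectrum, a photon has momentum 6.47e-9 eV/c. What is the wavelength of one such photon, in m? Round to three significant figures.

192 m

Use h = 6.62607015e-34 J·s, c = 2.99792458e8 m/s, 1 eV = 1.602176634e-19 J.
Convert to SI: p = 6.47e-9 eV/c = 3.4578e-36 kg·m/s.
Apply λ = h/p: λ = 191.6 m.
So λ ≈ 192 m.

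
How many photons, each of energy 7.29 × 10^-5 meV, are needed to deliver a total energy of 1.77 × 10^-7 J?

Per-photon energy: E = 1.168 × 10^-26 J (from energy = 7.29 × 10^-5 meV).
N = E_total / E_photon = 1.77 × 10^-7 J / 1.168 × 10^-26 J = 1.52 × 10^19.

1.52 × 10^19 photons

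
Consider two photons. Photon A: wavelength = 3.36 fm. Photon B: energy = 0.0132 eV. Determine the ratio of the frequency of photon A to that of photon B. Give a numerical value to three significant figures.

2.80 × 10^10

f_A = 8.922 × 10^22 Hz (from wavelength = 3.36 fm, via f = c/λ).
f_B = 3.192 × 10^12 Hz (from energy = 0.0132 eV, via f = E/h).
Ratio = 8.922 × 10^22 / 3.192 × 10^12 = 2.80 × 10^10.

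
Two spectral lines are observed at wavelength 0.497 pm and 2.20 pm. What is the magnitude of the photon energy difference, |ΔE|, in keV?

Using E = hc/λ: E₁ = 3.997e-13 J, E₂ = 9.029e-14 J.
|ΔE| = |3.997e-13 − 9.029e-14| = 3.09e-13 J = 1930 keV.

1930 keV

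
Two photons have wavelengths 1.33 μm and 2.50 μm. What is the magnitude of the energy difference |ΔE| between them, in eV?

Using E = hc/λ: E₁ = 1.494e-19 J, E₂ = 7.946e-20 J.
|ΔE| = |1.494e-19 − 7.946e-20| = 6.99e-20 J = 0.436 eV.

0.436 eV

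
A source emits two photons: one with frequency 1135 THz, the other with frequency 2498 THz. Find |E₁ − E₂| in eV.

5.64 eV

Using E = hf: E₁ = 7.5206e-19 J, E₂ = 1.6552e-18 J.
|ΔE| = |7.5206e-19 − 1.6552e-18| = 9.03e-19 J = 5.64 eV.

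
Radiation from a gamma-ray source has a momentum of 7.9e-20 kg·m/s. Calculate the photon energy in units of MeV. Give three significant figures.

148 MeV

Take c = 2.99792458e8 m/s, 1 eV = 1.602176634e-19 J.
Apply E = pc: E = 2.368e-11 J.
Converting to MeV: E = 147.8 MeV ≈ 148 MeV.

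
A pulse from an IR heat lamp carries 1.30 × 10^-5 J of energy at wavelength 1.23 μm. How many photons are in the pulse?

Per-photon energy: E = 1.615 × 10^-19 J (from wavelength = 1.23 μm).
N = E_total / E_photon = 1.30 × 10^-5 J / 1.615 × 10^-19 J = 8.05 × 10^13.

8.05 × 10^13 photons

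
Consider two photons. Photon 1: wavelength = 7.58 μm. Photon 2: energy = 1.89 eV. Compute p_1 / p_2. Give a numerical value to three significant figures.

p_1 = 8.742 × 10^-29 kg·m/s (from wavelength = 7.58 μm, via p = h/λ).
p_2 = 1.010 × 10^-27 kg·m/s (from energy = 1.89 eV, via p = E/c).
Ratio = 8.742 × 10^-29 / 1.010 × 10^-27 = 0.0865.

0.0865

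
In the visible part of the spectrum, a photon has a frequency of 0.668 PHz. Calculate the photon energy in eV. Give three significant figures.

2.76 eV

Convert to SI: f = 0.668 PHz = 6.68 × 10^14 Hz.
Since E = hf for a photon, E = 4.426 × 10^-19 J.
Converting to eV: E = 2.763 eV ≈ 2.76 eV.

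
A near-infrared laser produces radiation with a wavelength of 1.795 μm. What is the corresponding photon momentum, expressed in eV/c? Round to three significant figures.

In SI units: λ = 1.795 μm = 1.795e-6 m.
The photon relation is p = h/λ, giving p = 3.691e-28 kg·m/s.
Converting to eV/c: p = 0.6907 eV/c ≈ 0.691 eV/c.

0.691 eV/c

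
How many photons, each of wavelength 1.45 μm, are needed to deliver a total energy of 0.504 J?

3.68 × 10^18 photons

Per-photon energy: E = 1.370 × 10^-19 J (from wavelength = 1.45 μm).
N = E_total / E_photon = 0.504 J / 1.370 × 10^-19 J = 3.68 × 10^18.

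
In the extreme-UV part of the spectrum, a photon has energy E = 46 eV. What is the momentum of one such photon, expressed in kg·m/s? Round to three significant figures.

2.46 × 10^-26 kg·m/s

First convert: E = 46 eV = 7.3700 × 10^-18 J.
Since p = E/c for a photon, p = 2.458 × 10^-26 kg·m/s.
So p ≈ 2.46 × 10^-26 kg·m/s.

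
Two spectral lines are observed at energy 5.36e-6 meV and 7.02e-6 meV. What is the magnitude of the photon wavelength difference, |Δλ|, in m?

54.7 m

Using λ = hc/E: λ₁ = 231.3 m, λ₂ = 176.6 m.
|Δλ| = |231.3 − 176.6| = 54.7 m.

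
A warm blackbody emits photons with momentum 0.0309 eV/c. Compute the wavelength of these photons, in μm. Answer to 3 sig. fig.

Convert to SI: p = 0.0309 eV/c = 1.6514 × 10^-29 kg·m/s.
The photon relation is λ = h/p, giving λ = 4.012 × 10^-5 m.
Converting to μm: λ = 40.12 μm ≈ 40.1 μm.

40.1 μm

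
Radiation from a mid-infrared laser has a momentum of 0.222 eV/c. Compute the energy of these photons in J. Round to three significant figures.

Use c = 2.99792458e8 m/s, 1 eV = 1.602176634e-19 J.
In SI units: p = 0.222 eV/c = 1.1864e-28 kg·m/s.
The photon relation is E = pc, giving E = 3.557e-20 J.
So E ≈ 3.56e-20 J.

3.56e-20 J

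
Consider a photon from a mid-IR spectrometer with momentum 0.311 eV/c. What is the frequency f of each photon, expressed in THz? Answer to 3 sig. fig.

(h = 6.62607015 × 10^-34 J·s, c = 2.99792458 × 10^8 m/s, 1 eV = 1.602176634 × 10^-19 J.)
In SI units: p = 0.311 eV/c = 1.6621 × 10^-28 kg·m/s.
Apply f = pc/h: f = 7.520 × 10^13 Hz.
Converting to THz: f = 75.20 THz ≈ 75.2 THz.

75.2 THz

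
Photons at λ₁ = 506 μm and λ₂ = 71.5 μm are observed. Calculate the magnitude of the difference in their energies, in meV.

Using E = hc/λ: E₁ = 3.926 × 10^-22 J, E₂ = 2.778 × 10^-21 J.
|ΔE| = |3.926 × 10^-22 − 2.778 × 10^-21| = 2.39 × 10^-21 J = 14.9 meV.

14.9 meV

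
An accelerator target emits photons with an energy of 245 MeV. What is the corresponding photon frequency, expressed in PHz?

(h = 6.62607015e-34 J·s, 1 eV = 1.602176634e-19 J.)
Convert to SI: E = 245 MeV = 3.9253e-11 J.
For a photon f = E/h, so f = 5.924e22 Hz.
Converting to PHz: f = 5.924e7 PHz ≈ 5.92e7 PHz.

5.92e7 PHz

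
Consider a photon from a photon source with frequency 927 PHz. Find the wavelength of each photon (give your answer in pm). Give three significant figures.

323 pm

Use c = 2.99792458e8 m/s.
Convert to SI: f = 927 PHz = 9.27e17 Hz.
Since λ = c/f for a photon, λ = 3.234e-10 m.
Converting to pm: λ = 323.4 pm ≈ 323 pm.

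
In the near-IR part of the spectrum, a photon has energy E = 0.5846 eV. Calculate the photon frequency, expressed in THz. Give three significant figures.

141 THz

Take h = 6.62607015 × 10^-34 J·s, 1 eV = 1.602176634 × 10^-19 J.
First convert: E = 0.5846 eV = 9.3663 × 10^-20 J.
The photon relation is f = E/h, giving f = 1.414 × 10^14 Hz.
Converting to THz: f = 141.4 THz ≈ 141 THz.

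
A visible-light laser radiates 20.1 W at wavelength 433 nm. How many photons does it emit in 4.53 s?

1.98e20 photons

Total energy: E_total = P·t = 20.1 × 4.53 = 91.05 J.
Per-photon energy: E = 4.588e-19 J.
N = E_total / E_photon = 1.98e20.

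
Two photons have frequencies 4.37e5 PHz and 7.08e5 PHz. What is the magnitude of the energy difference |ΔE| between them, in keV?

1120 keV

Using E = hf: E₁ = 2.896e-13 J, E₂ = 4.691e-13 J.
|ΔE| = |2.896e-13 − 4.691e-13| = 1.80e-13 J = 1120 keV.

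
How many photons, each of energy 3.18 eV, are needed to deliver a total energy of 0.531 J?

1.04e18 photons

Per-photon energy: E = 5.095e-19 J (from energy = 3.18 eV).
N = E_total / E_photon = 0.531 J / 5.095e-19 J = 1.04e18.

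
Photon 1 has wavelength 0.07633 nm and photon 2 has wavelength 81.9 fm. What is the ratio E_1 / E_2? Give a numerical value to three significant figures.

1.07 × 10^-3

E_1 = 2.602 × 10^-15 J (from wavelength = 0.07633 nm, via E = hc/λ).
E_2 = 2.425 × 10^-12 J (from wavelength = 81.9 fm, via E = hc/λ).
Ratio = 2.602 × 10^-15 / 2.425 × 10^-12 = 1.07 × 10^-3.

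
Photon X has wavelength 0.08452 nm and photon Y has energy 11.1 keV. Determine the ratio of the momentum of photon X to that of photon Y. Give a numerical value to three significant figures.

p_X = 7.840·10^-24 kg·m/s (from wavelength = 0.08452 nm, via p = h/λ).
p_Y = 5.932·10^-24 kg·m/s (from energy = 11.1 keV, via p = E/c).
Ratio = 7.840·10^-24 / 5.932·10^-24 = 1.32.

1.32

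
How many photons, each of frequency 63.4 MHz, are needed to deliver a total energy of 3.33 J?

Per-photon energy: E = 4.201e-26 J (from frequency = 63.4 MHz).
N = E_total / E_photon = 3.33 J / 4.201e-26 J = 7.93e25.

7.93e25 photons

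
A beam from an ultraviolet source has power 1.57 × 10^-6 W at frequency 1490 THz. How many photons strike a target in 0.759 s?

1.21 × 10^12 photons

Total energy: E_total = P·t = 1.57 × 10^-6 × 0.759 = 1.192 × 10^-6 J.
Per-photon energy: E = 9.873 × 10^-19 J.
N = E_total / E_photon = 1.21 × 10^12.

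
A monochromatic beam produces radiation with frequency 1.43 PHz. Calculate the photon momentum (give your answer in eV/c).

Use h = 6.62607015e-34 J·s, c = 2.99792458e8 m/s, 1 eV = 1.602176634e-19 J.
In SI units: f = 1.43 PHz = 1.43e15 Hz.
Apply p = hf/c: p = 3.161e-27 kg·m/s.
Converting to eV/c: p = 5.914 eV/c ≈ 5.91 eV/c.

5.91 eV/c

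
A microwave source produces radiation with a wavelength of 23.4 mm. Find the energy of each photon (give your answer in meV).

(h = 6.62607015e-34 J·s, c = 2.99792458e8 m/s, 1 eV = 1.602176634e-19 J.)
In SI units: λ = 23.4 mm = 0.0234 m.
The photon relation is E = hc/λ, giving E = 8.489e-24 J.
Converting to meV: E = 0.05298 meV ≈ 0.0530 meV.

0.0530 meV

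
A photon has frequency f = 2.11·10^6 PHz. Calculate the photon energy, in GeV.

First convert: f = 2.11·10^6 PHz = 2.11·10^21 Hz.
For a photon E = hf, so E = 1.398·10^-12 J.
Converting to GeV: E = 0.008726 GeV ≈ 8.73·10^-3 GeV.

8.73·10^-3 GeV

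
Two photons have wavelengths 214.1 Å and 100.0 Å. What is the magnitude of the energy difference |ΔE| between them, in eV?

Using E = hc/λ: E₁ = 9.2781 × 10^-18 J, E₂ = 1.9864 × 10^-17 J.
|ΔE| = |9.2781 × 10^-18 − 1.9864 × 10^-17| = 1.06 × 10^-17 J = 66.1 eV.

66.1 eV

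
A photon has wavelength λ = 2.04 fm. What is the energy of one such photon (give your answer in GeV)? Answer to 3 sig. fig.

In SI units: λ = 2.04 fm = 2.04e-15 m.
Since E = hc/λ for a photon, E = 9.737e-11 J.
Converting to GeV: E = 0.6078 GeV ≈ 0.608 GeV.

0.608 GeV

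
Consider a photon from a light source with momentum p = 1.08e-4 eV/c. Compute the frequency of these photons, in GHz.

26.1 GHz

Convert to SI: p = 1.08e-4 eV/c = 5.7718e-32 kg·m/s.
The photon relation is f = pc/h, giving f = 2.611e10 Hz.
Converting to GHz: f = 26.11 GHz ≈ 26.1 GHz.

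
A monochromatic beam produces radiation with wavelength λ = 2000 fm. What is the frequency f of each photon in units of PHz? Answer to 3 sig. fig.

1.50e5 PHz

(c = 2.99792458e8 m/s.)
In SI units: λ = 2000 fm = 2.00e-12 m.
For a photon f = c/λ, so f = 1.499e20 Hz.
Converting to PHz: f = 149900 PHz ≈ 1.50e5 PHz.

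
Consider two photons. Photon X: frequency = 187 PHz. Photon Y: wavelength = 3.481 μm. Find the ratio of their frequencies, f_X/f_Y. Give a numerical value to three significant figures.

2170

f_X = 1.870 × 10^17 Hz (from frequency = 187 PHz, via f given directly).
f_Y = 8.612 × 10^13 Hz (from wavelength = 3.481 μm, via f = c/λ).
Ratio = 1.870 × 10^17 / 8.612 × 10^13 = 2170.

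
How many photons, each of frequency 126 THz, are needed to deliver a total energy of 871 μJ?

1.04·10^16 photons

Per-photon energy: E = 8.349·10^-20 J (from frequency = 126 THz).
N = E_total / E_photon = 8.71·10^-4 J / 8.349·10^-20 J = 1.04·10^16.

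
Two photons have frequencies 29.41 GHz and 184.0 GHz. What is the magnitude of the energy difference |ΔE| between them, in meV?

0.639 meV

Using E = hf: E₁ = 1.9487·10^-23 J, E₂ = 1.2192·10^-22 J.
|ΔE| = |1.9487·10^-23 − 1.2192·10^-22| = 1.02·10^-22 J = 0.639 meV.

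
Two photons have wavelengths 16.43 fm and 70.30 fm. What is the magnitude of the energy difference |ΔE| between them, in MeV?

Using E = hc/λ: E₁ = 1.2090e-11 J, E₂ = 2.8257e-12 J.
|ΔE| = |1.2090e-11 − 2.8257e-12| = 9.26e-12 J = 57.8 MeV.

57.8 MeV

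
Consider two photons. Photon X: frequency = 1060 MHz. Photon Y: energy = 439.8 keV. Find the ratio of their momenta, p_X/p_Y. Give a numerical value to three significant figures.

p_X = 2.343·10^-33 kg·m/s (from frequency = 1060 MHz, via p = hf/c).
p_Y = 2.350·10^-22 kg·m/s (from energy = 439.8 keV, via p = E/c).
Ratio = 2.343·10^-33 / 2.350·10^-22 = 9.97·10^-12.

9.97·10^-12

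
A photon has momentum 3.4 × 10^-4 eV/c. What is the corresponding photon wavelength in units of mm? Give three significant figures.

Take h = 6.62607015 × 10^-34 J·s, c = 2.99792458 × 10^8 m/s, 1 eV = 1.602176634 × 10^-19 J.
Convert to SI: p = 3.4 × 10^-4 eV/c = 1.8171 × 10^-31 kg·m/s.
For a photon λ = h/p, so λ = 0.003647 m.
Converting to mm: λ = 3.647 mm ≈ 3.65 mm.

3.65 mm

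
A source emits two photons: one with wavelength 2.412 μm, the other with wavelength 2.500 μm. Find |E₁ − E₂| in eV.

Using E = hc/λ: E₁ = 8.2357·10^-20 J, E₂ = 7.9458·10^-20 J.
|ΔE| = |8.2357·10^-20 − 7.9458·10^-20| = 2.90·10^-21 J = 0.0181 eV.

0.0181 eV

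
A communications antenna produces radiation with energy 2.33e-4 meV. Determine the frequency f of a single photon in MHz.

Use h = 6.62607015e-34 J·s, 1 eV = 1.602176634e-19 J.
First convert: E = 2.33e-4 meV = 3.7331e-26 J.
Since f = E/h for a photon, f = 5.634e7 Hz.
Converting to MHz: f = 56.34 MHz ≈ 56.3 MHz.

56.3 MHz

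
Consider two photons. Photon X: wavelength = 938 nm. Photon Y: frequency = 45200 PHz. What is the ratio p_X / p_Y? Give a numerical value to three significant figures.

7.07·10^-6

p_X = 7.064·10^-28 kg·m/s (from wavelength = 938 nm, via p = h/λ).
p_Y = 9.990·10^-23 kg·m/s (from frequency = 45200 PHz, via p = hf/c).
Ratio = 7.064·10^-28 / 9.990·10^-23 = 7.07·10^-6.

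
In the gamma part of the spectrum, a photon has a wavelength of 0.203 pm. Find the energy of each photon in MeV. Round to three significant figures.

6.11 MeV

In SI units: λ = 0.203 pm = 2.03 × 10^-13 m.
Since E = hc/λ for a photon, E = 9.785 × 10^-13 J.
Converting to MeV: E = 6.108 MeV ≈ 6.11 MeV.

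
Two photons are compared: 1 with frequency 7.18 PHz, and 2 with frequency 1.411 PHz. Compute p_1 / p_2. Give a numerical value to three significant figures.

5.09

p_1 = 1.587e-26 kg·m/s (from frequency = 7.18 PHz, via p = hf/c).
p_2 = 3.119e-27 kg·m/s (from frequency = 1.411 PHz, via p = hf/c).
Ratio = 1.587e-26 / 3.119e-27 = 5.09.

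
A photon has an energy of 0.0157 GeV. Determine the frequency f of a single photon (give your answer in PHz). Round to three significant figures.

3.80 × 10^6 PHz

Convert to SI: E = 0.0157 GeV = 2.5154 × 10^-12 J.
For a photon f = E/h, so f = 3.796 × 10^21 Hz.
Converting to PHz: f = 3.796 × 10^6 PHz ≈ 3.80 × 10^6 PHz.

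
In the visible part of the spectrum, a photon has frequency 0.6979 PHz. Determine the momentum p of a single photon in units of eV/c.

First convert: f = 0.6979 PHz = 6.979e14 Hz.
Since p = hf/c for a photon, p = 1.543e-27 kg·m/s.
Converting to eV/c: p = 2.886 eV/c ≈ 2.89 eV/c.

2.89 eV/c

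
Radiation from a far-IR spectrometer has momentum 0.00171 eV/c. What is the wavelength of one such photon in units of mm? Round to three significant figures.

0.725 mm

First convert: p = 0.00171 eV/c = 9.1387·10^-31 kg·m/s.
Since λ = h/p for a photon, λ = 7.251·10^-4 m.
Converting to mm: λ = 0.7251 mm ≈ 0.725 mm.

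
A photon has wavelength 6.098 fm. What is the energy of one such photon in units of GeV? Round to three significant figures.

0.203 GeV

First convert: λ = 6.098 fm = 6.098e-15 m.
Apply E = hc/λ: E = 3.258e-11 J.
Converting to GeV: E = 0.2033 GeV ≈ 0.203 GeV.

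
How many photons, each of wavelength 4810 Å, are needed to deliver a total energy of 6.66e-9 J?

1.61e10 photons

Per-photon energy: E = 4.130e-19 J (from wavelength = 4810 Å).
N = E_total / E_photon = 6.66e-9 J / 4.130e-19 J = 1.61e10.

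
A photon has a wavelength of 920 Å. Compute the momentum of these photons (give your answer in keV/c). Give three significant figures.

Use h = 6.62607015e-34 J·s, c = 2.99792458e8 m/s, 1 eV = 1.602176634e-19 J.
First convert: λ = 920 Å = 9.2e-8 m.
Apply p = h/λ: p = 7.202e-27 kg·m/s.
Converting to keV/c: p = 0.01348 keV/c ≈ 0.0135 keV/c.

0.0135 keV/c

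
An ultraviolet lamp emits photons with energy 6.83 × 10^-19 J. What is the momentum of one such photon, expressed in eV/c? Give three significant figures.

4.26 eV/c

Take c = 2.99792458 × 10^8 m/s, 1 eV = 1.602176634 × 10^-19 J.
Since p = E/c for a photon, p = 2.278 × 10^-27 kg·m/s.
Converting to eV/c: p = 4.263 eV/c ≈ 4.26 eV/c.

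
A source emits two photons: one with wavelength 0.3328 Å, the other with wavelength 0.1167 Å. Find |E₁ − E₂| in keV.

69.0 keV

Using E = hc/λ: E₁ = 5.9689e-15 J, E₂ = 1.7022e-14 J.
|ΔE| = |5.9689e-15 − 1.7022e-14| = 1.11e-14 J = 69.0 keV.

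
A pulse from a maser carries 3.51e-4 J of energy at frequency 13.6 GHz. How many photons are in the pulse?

3.90e19 photons

Per-photon energy: E = 9.011e-24 J (from frequency = 13.6 GHz).
N = E_total / E_photon = 3.51e-4 J / 9.011e-24 J = 3.90e19.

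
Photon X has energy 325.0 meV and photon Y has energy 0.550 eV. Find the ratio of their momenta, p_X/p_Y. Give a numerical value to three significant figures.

0.591

p_X = 1.737e-28 kg·m/s (from energy = 325.0 meV, via p = E/c).
p_Y = 2.939e-28 kg·m/s (from energy = 0.550 eV, via p = E/c).
Ratio = 1.737e-28 / 2.939e-28 = 0.591.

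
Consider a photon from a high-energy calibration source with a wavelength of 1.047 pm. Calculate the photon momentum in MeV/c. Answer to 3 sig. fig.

1.18 MeV/c

In SI units: λ = 1.047 pm = 1.047 × 10^-12 m.
Apply p = h/λ: p = 6.329 × 10^-22 kg·m/s.
Converting to MeV/c: p = 1.184 MeV/c ≈ 1.18 MeV/c.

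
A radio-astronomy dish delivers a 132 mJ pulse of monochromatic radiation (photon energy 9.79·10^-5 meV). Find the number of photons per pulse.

Per-photon energy: E = 1.569·10^-26 J (from energy = 9.79·10^-5 meV).
N = E_total / E_photon = 0.132 J / 1.569·10^-26 J = 8.42·10^24.

8.42·10^24 photons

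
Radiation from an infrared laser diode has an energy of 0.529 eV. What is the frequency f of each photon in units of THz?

In SI units: E = 0.529 eV = 8.4755·10^-20 J.
Apply f = E/h: f = 1.279·10^14 Hz.
Converting to THz: f = 127.9 THz ≈ 128 THz.

128 THz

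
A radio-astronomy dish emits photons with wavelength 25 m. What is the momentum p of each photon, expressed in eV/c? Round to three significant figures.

4.96e-8 eV/c

(h = 6.62607015e-34 J·s, c = 2.99792458e8 m/s, 1 eV = 1.602176634e-19 J.)
For a photon p = h/λ, so p = 2.650e-35 kg·m/s.
Converting to eV/c: p = 4.959e-8 eV/c ≈ 4.96e-8 eV/c.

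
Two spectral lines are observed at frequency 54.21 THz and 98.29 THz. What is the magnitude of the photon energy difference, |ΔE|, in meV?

182 meV

Using E = hf: E₁ = 3.5920e-20 J, E₂ = 6.5128e-20 J.
|ΔE| = |3.5920e-20 − 6.5128e-20| = 2.92e-20 J = 182 meV.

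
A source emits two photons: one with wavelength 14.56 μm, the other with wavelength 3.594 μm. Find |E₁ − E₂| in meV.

260 meV

Using E = hc/λ: E₁ = 1.3643 × 10^-20 J, E₂ = 5.5271 × 10^-20 J.
|ΔE| = |1.3643 × 10^-20 − 5.5271 × 10^-20| = 4.16 × 10^-20 J = 260 meV.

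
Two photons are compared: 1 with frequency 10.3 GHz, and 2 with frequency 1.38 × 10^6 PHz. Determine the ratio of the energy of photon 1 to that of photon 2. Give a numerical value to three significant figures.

E_1 = 6.825 × 10^-24 J (from frequency = 10.3 GHz, via E = hf).
E_2 = 9.144 × 10^-13 J (from frequency = 1.38 × 10^6 PHz, via E = hf).
Ratio = 6.825 × 10^-24 / 9.144 × 10^-13 = 7.46 × 10^-12.

7.46 × 10^-12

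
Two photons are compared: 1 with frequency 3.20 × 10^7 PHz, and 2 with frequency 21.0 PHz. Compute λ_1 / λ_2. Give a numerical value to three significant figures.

6.56 × 10^-7

λ_1 = 9.369 × 10^-15 m (from frequency = 3.20 × 10^7 PHz, via λ = c/f).
λ_2 = 1.428 × 10^-8 m (from frequency = 21.0 PHz, via λ = c/f).
Ratio = 9.369 × 10^-15 / 1.428 × 10^-8 = 6.56 × 10^-7.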